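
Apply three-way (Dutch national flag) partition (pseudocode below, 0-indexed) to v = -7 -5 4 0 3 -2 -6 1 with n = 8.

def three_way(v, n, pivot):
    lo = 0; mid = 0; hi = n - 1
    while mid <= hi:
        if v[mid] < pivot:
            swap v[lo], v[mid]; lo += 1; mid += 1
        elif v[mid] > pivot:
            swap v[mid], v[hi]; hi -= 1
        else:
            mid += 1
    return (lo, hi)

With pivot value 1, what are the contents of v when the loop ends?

-7 -5 0 -6 -2 1 3 4

lo=0 mid=0 hi=7
-7<1: swap(0,0), lo=1 mid=1 ⇒ -7 -5 4 0 3 -2 -6 1
-5<1: swap(1,1), lo=2 mid=2 ⇒ -7 -5 4 0 3 -2 -6 1
4>1: swap(2,7), hi=6 ⇒ -7 -5 1 0 3 -2 -6 4
1=1: mid=3
0<1: swap(2,3), lo=3 mid=4 ⇒ -7 -5 0 1 3 -2 -6 4
3>1: swap(4,6), hi=5 ⇒ -7 -5 0 1 -6 -2 3 4
-6<1: swap(3,4), lo=4 mid=5 ⇒ -7 -5 0 -6 1 -2 3 4
-2<1: swap(4,5), lo=5 mid=6 ⇒ -7 -5 0 -6 -2 1 3 4
done. lo=5 hi=5; v=-7 -5 0 -6 -2 1 3 4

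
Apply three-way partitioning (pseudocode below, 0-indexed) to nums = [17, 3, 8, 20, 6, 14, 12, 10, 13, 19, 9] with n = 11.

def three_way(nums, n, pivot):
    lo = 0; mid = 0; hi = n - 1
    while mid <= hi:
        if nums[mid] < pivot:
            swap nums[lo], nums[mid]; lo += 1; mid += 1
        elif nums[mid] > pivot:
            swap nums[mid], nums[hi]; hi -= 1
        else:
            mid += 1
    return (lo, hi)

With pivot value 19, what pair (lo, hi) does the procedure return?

pivot = 19; lo=0, mid=0, hi=10
nums[mid]=17<19: swap nums[0],nums[0]; lo=1,mid=1 → [17, 3, 8, 20, 6, 14, 12, 10, 13, 19, 9]
nums[mid]=3<19: swap nums[1],nums[1]; lo=2,mid=2 → [17, 3, 8, 20, 6, 14, 12, 10, 13, 19, 9]
nums[mid]=8<19: swap nums[2],nums[2]; lo=3,mid=3 → [17, 3, 8, 20, 6, 14, 12, 10, 13, 19, 9]
nums[mid]=20>19: swap nums[3],nums[10]; hi=9 → [17, 3, 8, 9, 6, 14, 12, 10, 13, 19, 20]
nums[mid]=9<19: swap nums[3],nums[3]; lo=4,mid=4 → [17, 3, 8, 9, 6, 14, 12, 10, 13, 19, 20]
nums[mid]=6<19: swap nums[4],nums[4]; lo=5,mid=5 → [17, 3, 8, 9, 6, 14, 12, 10, 13, 19, 20]
nums[mid]=14<19: swap nums[5],nums[5]; lo=6,mid=6 → [17, 3, 8, 9, 6, 14, 12, 10, 13, 19, 20]
nums[mid]=12<19: swap nums[6],nums[6]; lo=7,mid=7 → [17, 3, 8, 9, 6, 14, 12, 10, 13, 19, 20]
nums[mid]=10<19: swap nums[7],nums[7]; lo=8,mid=8 → [17, 3, 8, 9, 6, 14, 12, 10, 13, 19, 20]
nums[mid]=13<19: swap nums[8],nums[8]; lo=9,mid=9 → [17, 3, 8, 9, 6, 14, 12, 10, 13, 19, 20]
nums[mid]=19=19: mid=10
end: lo=9, hi=9; nums = [17, 3, 8, 9, 6, 14, 12, 10, 13, 19, 20]

(9, 9)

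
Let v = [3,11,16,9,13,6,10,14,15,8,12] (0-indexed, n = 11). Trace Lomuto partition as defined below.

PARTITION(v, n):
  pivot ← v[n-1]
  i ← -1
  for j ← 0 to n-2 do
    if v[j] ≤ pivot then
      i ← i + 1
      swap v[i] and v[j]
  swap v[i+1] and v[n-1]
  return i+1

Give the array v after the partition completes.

pivot = v[10] = 12; i = -1
j=0: v[0]=3 ≤ 12 → i=0, swap v[0],v[0] (no change) → [3,11,16,9,13,6,10,14,15,8,12]
j=1: v[1]=11 ≤ 12 → i=1, swap v[1],v[1] (no change) → [3,11,16,9,13,6,10,14,15,8,12]
j=2: v[2]=16 > 12 → no swap
j=3: v[3]=9 ≤ 12 → i=2, swap v[2],v[3] → [3,11,9,16,13,6,10,14,15,8,12]
j=4: v[4]=13 > 12 → no swap
j=5: v[5]=6 ≤ 12 → i=3, swap v[3],v[5] → [3,11,9,6,13,16,10,14,15,8,12]
j=6: v[6]=10 ≤ 12 → i=4, swap v[4],v[6] → [3,11,9,6,10,16,13,14,15,8,12]
j=7: v[7]=14 > 12 → no swap
j=8: v[8]=15 > 12 → no swap
j=9: v[9]=8 ≤ 12 → i=5, swap v[5],v[9] → [3,11,9,6,10,8,13,14,15,16,12]
final swap v[6],v[10] → [3,11,9,6,10,8,12,14,15,16,13]; return 6

[3,11,9,6,10,8,12,14,15,16,13]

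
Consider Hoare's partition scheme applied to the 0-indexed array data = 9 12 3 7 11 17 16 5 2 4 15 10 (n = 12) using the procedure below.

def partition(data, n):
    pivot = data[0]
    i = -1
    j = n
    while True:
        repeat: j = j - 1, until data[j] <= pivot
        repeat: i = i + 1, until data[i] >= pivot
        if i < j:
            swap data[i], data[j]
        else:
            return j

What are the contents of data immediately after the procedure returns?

pivot=9
j stops at 9 (4), i stops at 0 (9); swap ⇒ 4 12 3 7 11 17 16 5 2 9 15 10
j stops at 8 (2), i stops at 1 (12); swap ⇒ 4 2 3 7 11 17 16 5 12 9 15 10
j stops at 7 (5), i stops at 4 (11); swap ⇒ 4 2 3 7 5 17 16 11 12 9 15 10
j stops at 4, i stops at 5; i≥j ⇒ return 4. data=4 2 3 7 5 17 16 11 12 9 15 10

4 2 3 7 5 17 16 11 12 9 15 10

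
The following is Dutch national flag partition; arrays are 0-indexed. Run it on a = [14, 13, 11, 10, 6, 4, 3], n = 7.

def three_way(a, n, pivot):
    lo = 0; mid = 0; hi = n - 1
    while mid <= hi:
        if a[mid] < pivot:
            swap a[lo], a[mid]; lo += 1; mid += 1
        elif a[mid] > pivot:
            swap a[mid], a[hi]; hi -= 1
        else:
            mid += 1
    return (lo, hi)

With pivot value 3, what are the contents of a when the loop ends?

[3, 11, 10, 6, 4, 13, 14]

pivot = 3; lo=0, mid=0, hi=6
a[mid]=14>3: swap a[0],a[6]; hi=5 → [3, 13, 11, 10, 6, 4, 14]
a[mid]=3=3: mid=1
a[mid]=13>3: swap a[1],a[5]; hi=4 → [3, 4, 11, 10, 6, 13, 14]
a[mid]=4>3: swap a[1],a[4]; hi=3 → [3, 6, 11, 10, 4, 13, 14]
a[mid]=6>3: swap a[1],a[3]; hi=2 → [3, 10, 11, 6, 4, 13, 14]
a[mid]=10>3: swap a[1],a[2]; hi=1 → [3, 11, 10, 6, 4, 13, 14]
a[mid]=11>3: swap a[1],a[1]; hi=0 → [3, 11, 10, 6, 4, 13, 14]
end: lo=0, hi=0; a = [3, 11, 10, 6, 4, 13, 14]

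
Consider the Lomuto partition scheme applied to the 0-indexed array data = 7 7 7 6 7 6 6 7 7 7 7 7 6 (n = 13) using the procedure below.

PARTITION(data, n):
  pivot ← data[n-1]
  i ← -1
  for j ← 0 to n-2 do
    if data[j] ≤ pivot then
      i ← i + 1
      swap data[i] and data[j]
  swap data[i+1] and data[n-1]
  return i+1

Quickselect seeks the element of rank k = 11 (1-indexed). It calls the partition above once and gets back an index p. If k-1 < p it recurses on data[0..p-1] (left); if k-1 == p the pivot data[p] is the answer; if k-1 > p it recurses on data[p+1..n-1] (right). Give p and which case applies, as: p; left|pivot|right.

3; right

pivot = data[12] = 6; i = -1
j=0: data[0]=7 > 6 → no swap
j=1: data[1]=7 > 6 → no swap
j=2: data[2]=7 > 6 → no swap
j=3: data[3]=6 ≤ 6 → i=0, swap data[0],data[3] → 6 7 7 7 7 6 6 7 7 7 7 7 6
j=4: data[4]=7 > 6 → no swap
j=5: data[5]=6 ≤ 6 → i=1, swap data[1],data[5] → 6 6 7 7 7 7 6 7 7 7 7 7 6
j=6: data[6]=6 ≤ 6 → i=2, swap data[2],data[6] → 6 6 6 7 7 7 7 7 7 7 7 7 6
j=7: data[7]=7 > 6 → no swap
j=8: data[8]=7 > 6 → no swap
j=9: data[9]=7 > 6 → no swap
j=10: data[10]=7 > 6 → no swap
j=11: data[11]=7 > 6 → no swap
final swap data[3],data[12] → 6 6 6 6 7 7 7 7 7 7 7 7 7; return 3
p = 3; k-1 = 10 > 3 ⇒ right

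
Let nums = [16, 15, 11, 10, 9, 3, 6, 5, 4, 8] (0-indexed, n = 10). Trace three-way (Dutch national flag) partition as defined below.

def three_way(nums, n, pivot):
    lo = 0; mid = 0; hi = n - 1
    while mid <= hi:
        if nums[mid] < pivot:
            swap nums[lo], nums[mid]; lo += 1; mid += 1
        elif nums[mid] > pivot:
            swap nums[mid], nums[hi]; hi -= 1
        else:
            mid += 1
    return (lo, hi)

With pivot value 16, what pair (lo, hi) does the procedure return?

(9, 9)

lo=0 mid=0 hi=9
16=16: mid=1
15<16: swap(0,1), lo=1 mid=2 ⇒ [15, 16, 11, 10, 9, 3, 6, 5, 4, 8]
11<16: swap(1,2), lo=2 mid=3 ⇒ [15, 11, 16, 10, 9, 3, 6, 5, 4, 8]
10<16: swap(2,3), lo=3 mid=4 ⇒ [15, 11, 10, 16, 9, 3, 6, 5, 4, 8]
9<16: swap(3,4), lo=4 mid=5 ⇒ [15, 11, 10, 9, 16, 3, 6, 5, 4, 8]
3<16: swap(4,5), lo=5 mid=6 ⇒ [15, 11, 10, 9, 3, 16, 6, 5, 4, 8]
6<16: swap(5,6), lo=6 mid=7 ⇒ [15, 11, 10, 9, 3, 6, 16, 5, 4, 8]
5<16: swap(6,7), lo=7 mid=8 ⇒ [15, 11, 10, 9, 3, 6, 5, 16, 4, 8]
4<16: swap(7,8), lo=8 mid=9 ⇒ [15, 11, 10, 9, 3, 6, 5, 4, 16, 8]
8<16: swap(8,9), lo=9 mid=10 ⇒ [15, 11, 10, 9, 3, 6, 5, 4, 8, 16]
done. lo=9 hi=9; nums=[15, 11, 10, 9, 3, 6, 5, 4, 8, 16]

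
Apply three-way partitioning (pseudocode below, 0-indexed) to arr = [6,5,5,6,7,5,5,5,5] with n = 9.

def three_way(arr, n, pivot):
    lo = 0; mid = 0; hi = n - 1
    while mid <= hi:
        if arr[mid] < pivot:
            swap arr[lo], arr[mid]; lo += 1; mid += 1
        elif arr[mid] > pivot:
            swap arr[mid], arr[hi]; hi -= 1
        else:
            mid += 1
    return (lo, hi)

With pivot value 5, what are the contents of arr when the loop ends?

pivot = 5; lo=0, mid=0, hi=8
arr[mid]=6>5: swap arr[0],arr[8]; hi=7 → [5,5,5,6,7,5,5,5,6]
arr[mid]=5=5: mid=1
arr[mid]=5=5: mid=2
arr[mid]=5=5: mid=3
arr[mid]=6>5: swap arr[3],arr[7]; hi=6 → [5,5,5,5,7,5,5,6,6]
arr[mid]=5=5: mid=4
arr[mid]=7>5: swap arr[4],arr[6]; hi=5 → [5,5,5,5,5,5,7,6,6]
arr[mid]=5=5: mid=5
arr[mid]=5=5: mid=6
end: lo=0, hi=5; arr = [5,5,5,5,5,5,7,6,6]

[5,5,5,5,5,5,7,6,6]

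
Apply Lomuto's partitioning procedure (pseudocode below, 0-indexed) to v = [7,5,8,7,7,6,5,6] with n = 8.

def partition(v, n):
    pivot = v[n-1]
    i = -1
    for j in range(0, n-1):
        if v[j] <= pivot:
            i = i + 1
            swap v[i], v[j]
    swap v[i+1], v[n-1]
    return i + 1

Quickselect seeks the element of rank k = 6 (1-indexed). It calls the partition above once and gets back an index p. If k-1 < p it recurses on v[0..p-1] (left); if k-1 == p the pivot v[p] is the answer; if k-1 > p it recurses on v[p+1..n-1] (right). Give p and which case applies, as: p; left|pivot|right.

3; right

pivot=6, i=-1
j=0: 7>6, skip
j=1: 5≤6, i=0, swap(0,1) ⇒ [5,7,8,7,7,6,5,6]
j=2: 8>6, skip
j=3: 7>6, skip
j=4: 7>6, skip
j=5: 6≤6, i=1, swap(1,5) ⇒ [5,6,8,7,7,7,5,6]
j=6: 5≤6, i=2, swap(2,6) ⇒ [5,6,5,7,7,7,8,6]
swap(3,7) ⇒ [5,6,5,6,7,7,8,7]; return 3
p = 3; k-1 = 5 > 3 ⇒ right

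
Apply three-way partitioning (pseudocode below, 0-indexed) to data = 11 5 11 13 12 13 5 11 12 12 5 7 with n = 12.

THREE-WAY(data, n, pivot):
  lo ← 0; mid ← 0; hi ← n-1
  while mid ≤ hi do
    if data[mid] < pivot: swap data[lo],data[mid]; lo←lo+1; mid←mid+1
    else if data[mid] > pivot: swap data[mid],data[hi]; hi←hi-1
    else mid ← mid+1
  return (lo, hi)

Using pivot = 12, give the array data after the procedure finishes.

11 5 11 7 5 5 11 12 12 12 13 13

lo=0 mid=0 hi=11
11<12: swap(0,0), lo=1 mid=1 ⇒ 11 5 11 13 12 13 5 11 12 12 5 7
5<12: swap(1,1), lo=2 mid=2 ⇒ 11 5 11 13 12 13 5 11 12 12 5 7
11<12: swap(2,2), lo=3 mid=3 ⇒ 11 5 11 13 12 13 5 11 12 12 5 7
13>12: swap(3,11), hi=10 ⇒ 11 5 11 7 12 13 5 11 12 12 5 13
7<12: swap(3,3), lo=4 mid=4 ⇒ 11 5 11 7 12 13 5 11 12 12 5 13
12=12: mid=5
13>12: swap(5,10), hi=9 ⇒ 11 5 11 7 12 5 5 11 12 12 13 13
5<12: swap(4,5), lo=5 mid=6 ⇒ 11 5 11 7 5 12 5 11 12 12 13 13
5<12: swap(5,6), lo=6 mid=7 ⇒ 11 5 11 7 5 5 12 11 12 12 13 13
11<12: swap(6,7), lo=7 mid=8 ⇒ 11 5 11 7 5 5 11 12 12 12 13 13
12=12: mid=9
12=12: mid=10
done. lo=7 hi=9; data=11 5 11 7 5 5 11 12 12 12 13 13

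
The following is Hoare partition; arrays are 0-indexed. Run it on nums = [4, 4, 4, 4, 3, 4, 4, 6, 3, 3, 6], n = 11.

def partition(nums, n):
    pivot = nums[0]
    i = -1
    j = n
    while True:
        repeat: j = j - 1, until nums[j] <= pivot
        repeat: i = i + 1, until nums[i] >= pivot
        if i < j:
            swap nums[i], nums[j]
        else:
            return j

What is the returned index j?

4

pivot = nums[0] = 4; i = -1, j = 11
j→9 (nums[9]=3≤4), i→0 (nums[0]=4≥4); i<j, swap → [3, 4, 4, 4, 3, 4, 4, 6, 3, 4, 6]
j→8 (nums[8]=3≤4), i→1 (nums[1]=4≥4); i<j, swap → [3, 3, 4, 4, 3, 4, 4, 6, 4, 4, 6]
j→6 (nums[6]=4≤4), i→2 (nums[2]=4≥4); i<j, swap → [3, 3, 4, 4, 3, 4, 4, 6, 4, 4, 6]
j→5 (nums[5]=4≤4), i→3 (nums[3]=4≥4); i<j, swap → [3, 3, 4, 4, 3, 4, 4, 6, 4, 4, 6]
j→4, i→5; i≥j, return j=4. nums = [3, 3, 4, 4, 3, 4, 4, 6, 4, 4, 6]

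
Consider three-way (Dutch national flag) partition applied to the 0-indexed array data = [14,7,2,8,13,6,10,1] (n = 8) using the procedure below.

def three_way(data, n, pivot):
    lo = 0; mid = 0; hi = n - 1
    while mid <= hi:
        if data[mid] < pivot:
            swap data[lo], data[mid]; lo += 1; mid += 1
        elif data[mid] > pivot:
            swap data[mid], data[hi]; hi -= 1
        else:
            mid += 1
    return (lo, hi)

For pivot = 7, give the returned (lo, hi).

(3, 3)

pivot = 7; lo=0, mid=0, hi=7
data[mid]=14>7: swap data[0],data[7]; hi=6 → [1,7,2,8,13,6,10,14]
data[mid]=1<7: swap data[0],data[0]; lo=1,mid=1 → [1,7,2,8,13,6,10,14]
data[mid]=7=7: mid=2
data[mid]=2<7: swap data[1],data[2]; lo=2,mid=3 → [1,2,7,8,13,6,10,14]
data[mid]=8>7: swap data[3],data[6]; hi=5 → [1,2,7,10,13,6,8,14]
data[mid]=10>7: swap data[3],data[5]; hi=4 → [1,2,7,6,13,10,8,14]
data[mid]=6<7: swap data[2],data[3]; lo=3,mid=4 → [1,2,6,7,13,10,8,14]
data[mid]=13>7: swap data[4],data[4]; hi=3 → [1,2,6,7,13,10,8,14]
end: lo=3, hi=3; data = [1,2,6,7,13,10,8,14]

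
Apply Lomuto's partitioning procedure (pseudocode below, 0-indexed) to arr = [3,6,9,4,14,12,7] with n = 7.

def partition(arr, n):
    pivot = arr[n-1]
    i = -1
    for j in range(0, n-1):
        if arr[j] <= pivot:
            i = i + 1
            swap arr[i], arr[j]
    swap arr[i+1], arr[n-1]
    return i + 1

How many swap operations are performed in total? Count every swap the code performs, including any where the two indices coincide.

pivot = arr[6] = 7; i = -1
j=0: arr[0]=3 ≤ 7 → i=0, swap arr[0],arr[0] (no change) → [3,6,9,4,14,12,7]
j=1: arr[1]=6 ≤ 7 → i=1, swap arr[1],arr[1] (no change) → [3,6,9,4,14,12,7]
j=2: arr[2]=9 > 7 → no swap
j=3: arr[3]=4 ≤ 7 → i=2, swap arr[2],arr[3] → [3,6,4,9,14,12,7]
j=4: arr[4]=14 > 7 → no swap
j=5: arr[5]=12 > 7 → no swap
final swap arr[3],arr[6] → [3,6,4,7,14,12,9]; return 3

4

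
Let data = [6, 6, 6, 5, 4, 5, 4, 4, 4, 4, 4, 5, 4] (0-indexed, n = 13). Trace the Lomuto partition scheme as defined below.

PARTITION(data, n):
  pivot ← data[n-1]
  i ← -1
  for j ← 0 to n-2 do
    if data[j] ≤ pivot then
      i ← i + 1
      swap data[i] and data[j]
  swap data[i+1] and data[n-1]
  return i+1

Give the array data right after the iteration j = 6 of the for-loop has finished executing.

pivot = data[12] = 4; i = -1
j=0: data[0]=6 > 4 → no swap
j=1: data[1]=6 > 4 → no swap
j=2: data[2]=6 > 4 → no swap
j=3: data[3]=5 > 4 → no swap
j=4: data[4]=4 ≤ 4 → i=0, swap data[0],data[4] → [4, 6, 6, 5, 6, 5, 4, 4, 4, 4, 4, 5, 4]
j=5: data[5]=5 > 4 → no swap
j=6: data[6]=4 ≤ 4 → i=1, swap data[1],data[6] → [4, 4, 6, 5, 6, 5, 6, 4, 4, 4, 4, 5, 4]
(after j=6) data = [4, 4, 6, 5, 6, 5, 6, 4, 4, 4, 4, 5, 4]

[4, 4, 6, 5, 6, 5, 6, 4, 4, 4, 4, 5, 4]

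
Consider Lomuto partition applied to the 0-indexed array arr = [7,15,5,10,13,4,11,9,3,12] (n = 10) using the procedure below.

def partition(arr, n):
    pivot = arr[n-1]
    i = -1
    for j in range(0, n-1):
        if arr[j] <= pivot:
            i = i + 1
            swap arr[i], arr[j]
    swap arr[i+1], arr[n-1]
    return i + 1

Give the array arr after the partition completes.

[7,5,10,4,11,9,3,12,13,15]

pivot = arr[9] = 12; i = -1
j=0: arr[0]=7 ≤ 12 → i=0, swap arr[0],arr[0] (no change) → [7,15,5,10,13,4,11,9,3,12]
j=1: arr[1]=15 > 12 → no swap
j=2: arr[2]=5 ≤ 12 → i=1, swap arr[1],arr[2] → [7,5,15,10,13,4,11,9,3,12]
j=3: arr[3]=10 ≤ 12 → i=2, swap arr[2],arr[3] → [7,5,10,15,13,4,11,9,3,12]
j=4: arr[4]=13 > 12 → no swap
j=5: arr[5]=4 ≤ 12 → i=3, swap arr[3],arr[5] → [7,5,10,4,13,15,11,9,3,12]
j=6: arr[6]=11 ≤ 12 → i=4, swap arr[4],arr[6] → [7,5,10,4,11,15,13,9,3,12]
j=7: arr[7]=9 ≤ 12 → i=5, swap arr[5],arr[7] → [7,5,10,4,11,9,13,15,3,12]
j=8: arr[8]=3 ≤ 12 → i=6, swap arr[6],arr[8] → [7,5,10,4,11,9,3,15,13,12]
final swap arr[7],arr[9] → [7,5,10,4,11,9,3,12,13,15]; return 7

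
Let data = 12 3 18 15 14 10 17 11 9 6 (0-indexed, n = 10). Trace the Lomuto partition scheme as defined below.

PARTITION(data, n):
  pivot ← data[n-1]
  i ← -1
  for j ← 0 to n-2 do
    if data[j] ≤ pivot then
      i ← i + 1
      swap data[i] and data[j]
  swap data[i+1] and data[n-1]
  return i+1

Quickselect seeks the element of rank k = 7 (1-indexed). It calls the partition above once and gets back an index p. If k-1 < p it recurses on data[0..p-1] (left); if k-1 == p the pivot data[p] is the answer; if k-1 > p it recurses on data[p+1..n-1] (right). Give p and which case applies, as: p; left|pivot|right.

1; right

pivot=6, i=-1
j=0: 12>6, skip
j=1: 3≤6, i=0, swap(0,1) ⇒ 3 12 18 15 14 10 17 11 9 6
j=2: 18>6, skip
j=3: 15>6, skip
j=4: 14>6, skip
j=5: 10>6, skip
j=6: 17>6, skip
j=7: 11>6, skip
j=8: 9>6, skip
swap(1,9) ⇒ 3 6 18 15 14 10 17 11 9 12; return 1
p = 1; k-1 = 6 > 1 ⇒ right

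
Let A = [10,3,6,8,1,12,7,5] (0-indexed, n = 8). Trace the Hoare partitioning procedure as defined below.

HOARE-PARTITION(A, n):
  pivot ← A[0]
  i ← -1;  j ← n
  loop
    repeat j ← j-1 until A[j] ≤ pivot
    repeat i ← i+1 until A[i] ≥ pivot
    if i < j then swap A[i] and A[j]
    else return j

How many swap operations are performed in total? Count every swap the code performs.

2

pivot=10
j stops at 7 (5), i stops at 0 (10); swap ⇒ [5,3,6,8,1,12,7,10]
j stops at 6 (7), i stops at 5 (12); swap ⇒ [5,3,6,8,1,7,12,10]
j stops at 5, i stops at 6; i≥j ⇒ return 5. A=[5,3,6,8,1,7,12,10]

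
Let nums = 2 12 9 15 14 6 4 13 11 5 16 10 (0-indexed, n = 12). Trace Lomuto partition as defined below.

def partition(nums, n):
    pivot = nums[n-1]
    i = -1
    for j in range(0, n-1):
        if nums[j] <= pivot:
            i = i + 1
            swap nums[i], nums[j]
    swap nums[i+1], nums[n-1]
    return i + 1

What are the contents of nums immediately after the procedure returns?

2 9 6 4 5 10 15 13 11 14 16 12

pivot=10, i=-1
j=0: 2≤10, i=0, swap(0,0) ⇒ 2 12 9 15 14 6 4 13 11 5 16 10
j=1: 12>10, skip
j=2: 9≤10, i=1, swap(1,2) ⇒ 2 9 12 15 14 6 4 13 11 5 16 10
j=3: 15>10, skip
j=4: 14>10, skip
j=5: 6≤10, i=2, swap(2,5) ⇒ 2 9 6 15 14 12 4 13 11 5 16 10
j=6: 4≤10, i=3, swap(3,6) ⇒ 2 9 6 4 14 12 15 13 11 5 16 10
j=7: 13>10, skip
j=8: 11>10, skip
j=9: 5≤10, i=4, swap(4,9) ⇒ 2 9 6 4 5 12 15 13 11 14 16 10
j=10: 16>10, skip
swap(5,11) ⇒ 2 9 6 4 5 10 15 13 11 14 16 12; return 5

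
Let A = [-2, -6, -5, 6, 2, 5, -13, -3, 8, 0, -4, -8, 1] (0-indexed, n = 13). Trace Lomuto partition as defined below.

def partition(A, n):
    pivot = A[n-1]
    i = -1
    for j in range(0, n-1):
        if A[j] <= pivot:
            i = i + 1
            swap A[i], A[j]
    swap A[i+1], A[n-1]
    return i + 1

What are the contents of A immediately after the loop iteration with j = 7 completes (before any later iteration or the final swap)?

pivot=1, i=-1
j=0: -2≤1, i=0, swap(0,0) ⇒ [-2, -6, -5, 6, 2, 5, -13, -3, 8, 0, -4, -8, 1]
j=1: -6≤1, i=1, swap(1,1) ⇒ [-2, -6, -5, 6, 2, 5, -13, -3, 8, 0, -4, -8, 1]
j=2: -5≤1, i=2, swap(2,2) ⇒ [-2, -6, -5, 6, 2, 5, -13, -3, 8, 0, -4, -8, 1]
j=3: 6>1, skip
j=4: 2>1, skip
j=5: 5>1, skip
j=6: -13≤1, i=3, swap(3,6) ⇒ [-2, -6, -5, -13, 2, 5, 6, -3, 8, 0, -4, -8, 1]
j=7: -3≤1, i=4, swap(4,7) ⇒ [-2, -6, -5, -13, -3, 5, 6, 2, 8, 0, -4, -8, 1]
(after j=7) A = [-2, -6, -5, -13, -3, 5, 6, 2, 8, 0, -4, -8, 1]

[-2, -6, -5, -13, -3, 5, 6, 2, 8, 0, -4, -8, 1]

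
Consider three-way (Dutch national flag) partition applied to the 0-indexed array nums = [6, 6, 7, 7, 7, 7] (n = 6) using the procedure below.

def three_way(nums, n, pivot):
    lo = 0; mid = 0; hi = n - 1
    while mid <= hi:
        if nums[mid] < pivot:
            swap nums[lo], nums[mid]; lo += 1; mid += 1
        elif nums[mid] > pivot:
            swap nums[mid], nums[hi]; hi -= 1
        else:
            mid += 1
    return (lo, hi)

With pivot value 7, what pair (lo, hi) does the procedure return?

lo=0 mid=0 hi=5
6<7: swap(0,0), lo=1 mid=1 ⇒ [6, 6, 7, 7, 7, 7]
6<7: swap(1,1), lo=2 mid=2 ⇒ [6, 6, 7, 7, 7, 7]
7=7: mid=3
7=7: mid=4
7=7: mid=5
7=7: mid=6
done. lo=2 hi=5; nums=[6, 6, 7, 7, 7, 7]

(2, 5)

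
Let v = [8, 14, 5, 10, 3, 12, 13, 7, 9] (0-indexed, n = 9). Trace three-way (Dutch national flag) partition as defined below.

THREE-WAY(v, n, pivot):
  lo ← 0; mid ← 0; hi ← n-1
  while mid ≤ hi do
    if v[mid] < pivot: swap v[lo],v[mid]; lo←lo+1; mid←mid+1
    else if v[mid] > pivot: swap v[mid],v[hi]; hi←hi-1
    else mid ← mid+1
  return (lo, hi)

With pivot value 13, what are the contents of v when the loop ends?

lo=0 mid=0 hi=8
8<13: swap(0,0), lo=1 mid=1 ⇒ [8, 14, 5, 10, 3, 12, 13, 7, 9]
14>13: swap(1,8), hi=7 ⇒ [8, 9, 5, 10, 3, 12, 13, 7, 14]
9<13: swap(1,1), lo=2 mid=2 ⇒ [8, 9, 5, 10, 3, 12, 13, 7, 14]
5<13: swap(2,2), lo=3 mid=3 ⇒ [8, 9, 5, 10, 3, 12, 13, 7, 14]
10<13: swap(3,3), lo=4 mid=4 ⇒ [8, 9, 5, 10, 3, 12, 13, 7, 14]
3<13: swap(4,4), lo=5 mid=5 ⇒ [8, 9, 5, 10, 3, 12, 13, 7, 14]
12<13: swap(5,5), lo=6 mid=6 ⇒ [8, 9, 5, 10, 3, 12, 13, 7, 14]
13=13: mid=7
7<13: swap(6,7), lo=7 mid=8 ⇒ [8, 9, 5, 10, 3, 12, 7, 13, 14]
done. lo=7 hi=7; v=[8, 9, 5, 10, 3, 12, 7, 13, 14]

[8, 9, 5, 10, 3, 12, 7, 13, 14]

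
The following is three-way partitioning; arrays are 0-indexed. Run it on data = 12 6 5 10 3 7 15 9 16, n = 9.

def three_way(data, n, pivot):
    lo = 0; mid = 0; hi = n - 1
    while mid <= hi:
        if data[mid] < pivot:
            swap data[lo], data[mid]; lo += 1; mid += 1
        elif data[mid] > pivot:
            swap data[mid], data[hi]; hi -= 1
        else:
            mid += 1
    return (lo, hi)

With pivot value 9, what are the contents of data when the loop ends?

pivot = 9; lo=0, mid=0, hi=8
data[mid]=12>9: swap data[0],data[8]; hi=7 → 16 6 5 10 3 7 15 9 12
data[mid]=16>9: swap data[0],data[7]; hi=6 → 9 6 5 10 3 7 15 16 12
data[mid]=9=9: mid=1
data[mid]=6<9: swap data[0],data[1]; lo=1,mid=2 → 6 9 5 10 3 7 15 16 12
data[mid]=5<9: swap data[1],data[2]; lo=2,mid=3 → 6 5 9 10 3 7 15 16 12
data[mid]=10>9: swap data[3],data[6]; hi=5 → 6 5 9 15 3 7 10 16 12
data[mid]=15>9: swap data[3],data[5]; hi=4 → 6 5 9 7 3 15 10 16 12
data[mid]=7<9: swap data[2],data[3]; lo=3,mid=4 → 6 5 7 9 3 15 10 16 12
data[mid]=3<9: swap data[3],data[4]; lo=4,mid=5 → 6 5 7 3 9 15 10 16 12
end: lo=4, hi=4; data = 6 5 7 3 9 15 10 16 12

6 5 7 3 9 15 10 16 12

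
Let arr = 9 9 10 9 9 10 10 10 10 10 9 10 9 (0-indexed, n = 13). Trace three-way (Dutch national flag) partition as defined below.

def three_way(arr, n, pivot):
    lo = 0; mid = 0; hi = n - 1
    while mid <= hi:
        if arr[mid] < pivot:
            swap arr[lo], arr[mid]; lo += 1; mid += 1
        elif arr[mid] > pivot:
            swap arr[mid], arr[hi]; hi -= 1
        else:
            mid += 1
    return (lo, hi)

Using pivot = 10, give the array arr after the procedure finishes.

pivot = 10; lo=0, mid=0, hi=12
arr[mid]=9<10: swap arr[0],arr[0]; lo=1,mid=1 → 9 9 10 9 9 10 10 10 10 10 9 10 9
arr[mid]=9<10: swap arr[1],arr[1]; lo=2,mid=2 → 9 9 10 9 9 10 10 10 10 10 9 10 9
arr[mid]=10=10: mid=3
arr[mid]=9<10: swap arr[2],arr[3]; lo=3,mid=4 → 9 9 9 10 9 10 10 10 10 10 9 10 9
arr[mid]=9<10: swap arr[3],arr[4]; lo=4,mid=5 → 9 9 9 9 10 10 10 10 10 10 9 10 9
arr[mid]=10=10: mid=6
arr[mid]=10=10: mid=7
arr[mid]=10=10: mid=8
arr[mid]=10=10: mid=9
arr[mid]=10=10: mid=10
arr[mid]=9<10: swap arr[4],arr[10]; lo=5,mid=11 → 9 9 9 9 9 10 10 10 10 10 10 10 9
arr[mid]=10=10: mid=12
arr[mid]=9<10: swap arr[5],arr[12]; lo=6,mid=13 → 9 9 9 9 9 9 10 10 10 10 10 10 10
end: lo=6, hi=12; arr = 9 9 9 9 9 9 10 10 10 10 10 10 10

9 9 9 9 9 9 10 10 10 10 10 10 10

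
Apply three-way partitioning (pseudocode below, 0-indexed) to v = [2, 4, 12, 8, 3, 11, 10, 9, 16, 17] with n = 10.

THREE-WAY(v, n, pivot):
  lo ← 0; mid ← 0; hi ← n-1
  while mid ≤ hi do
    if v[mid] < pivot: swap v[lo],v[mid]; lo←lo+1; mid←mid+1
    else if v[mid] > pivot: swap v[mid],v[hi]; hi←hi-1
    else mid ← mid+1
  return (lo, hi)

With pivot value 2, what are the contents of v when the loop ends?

[2, 12, 8, 3, 11, 10, 9, 16, 17, 4]

pivot = 2; lo=0, mid=0, hi=9
v[mid]=2=2: mid=1
v[mid]=4>2: swap v[1],v[9]; hi=8 → [2, 17, 12, 8, 3, 11, 10, 9, 16, 4]
v[mid]=17>2: swap v[1],v[8]; hi=7 → [2, 16, 12, 8, 3, 11, 10, 9, 17, 4]
v[mid]=16>2: swap v[1],v[7]; hi=6 → [2, 9, 12, 8, 3, 11, 10, 16, 17, 4]
v[mid]=9>2: swap v[1],v[6]; hi=5 → [2, 10, 12, 8, 3, 11, 9, 16, 17, 4]
v[mid]=10>2: swap v[1],v[5]; hi=4 → [2, 11, 12, 8, 3, 10, 9, 16, 17, 4]
v[mid]=11>2: swap v[1],v[4]; hi=3 → [2, 3, 12, 8, 11, 10, 9, 16, 17, 4]
v[mid]=3>2: swap v[1],v[3]; hi=2 → [2, 8, 12, 3, 11, 10, 9, 16, 17, 4]
v[mid]=8>2: swap v[1],v[2]; hi=1 → [2, 12, 8, 3, 11, 10, 9, 16, 17, 4]
v[mid]=12>2: swap v[1],v[1]; hi=0 → [2, 12, 8, 3, 11, 10, 9, 16, 17, 4]
end: lo=0, hi=0; v = [2, 12, 8, 3, 11, 10, 9, 16, 17, 4]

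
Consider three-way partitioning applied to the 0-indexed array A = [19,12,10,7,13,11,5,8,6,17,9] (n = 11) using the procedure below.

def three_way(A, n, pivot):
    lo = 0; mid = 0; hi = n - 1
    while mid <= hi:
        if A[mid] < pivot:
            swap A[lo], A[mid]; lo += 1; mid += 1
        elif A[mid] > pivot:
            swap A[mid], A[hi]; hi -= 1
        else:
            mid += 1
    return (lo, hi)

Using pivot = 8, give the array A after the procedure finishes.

lo=0 mid=0 hi=10
19>8: swap(0,10), hi=9 ⇒ [9,12,10,7,13,11,5,8,6,17,19]
9>8: swap(0,9), hi=8 ⇒ [17,12,10,7,13,11,5,8,6,9,19]
17>8: swap(0,8), hi=7 ⇒ [6,12,10,7,13,11,5,8,17,9,19]
6<8: swap(0,0), lo=1 mid=1 ⇒ [6,12,10,7,13,11,5,8,17,9,19]
12>8: swap(1,7), hi=6 ⇒ [6,8,10,7,13,11,5,12,17,9,19]
8=8: mid=2
10>8: swap(2,6), hi=5 ⇒ [6,8,5,7,13,11,10,12,17,9,19]
5<8: swap(1,2), lo=2 mid=3 ⇒ [6,5,8,7,13,11,10,12,17,9,19]
7<8: swap(2,3), lo=3 mid=4 ⇒ [6,5,7,8,13,11,10,12,17,9,19]
13>8: swap(4,5), hi=4 ⇒ [6,5,7,8,11,13,10,12,17,9,19]
11>8: swap(4,4), hi=3 ⇒ [6,5,7,8,11,13,10,12,17,9,19]
done. lo=3 hi=3; A=[6,5,7,8,11,13,10,12,17,9,19]

[6,5,7,8,11,13,10,12,17,9,19]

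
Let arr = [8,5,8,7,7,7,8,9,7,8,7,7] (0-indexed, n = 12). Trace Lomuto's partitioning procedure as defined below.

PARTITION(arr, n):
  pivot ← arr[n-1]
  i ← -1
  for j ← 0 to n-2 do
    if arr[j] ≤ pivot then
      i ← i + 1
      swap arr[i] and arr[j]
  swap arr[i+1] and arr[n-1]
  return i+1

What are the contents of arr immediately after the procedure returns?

pivot = arr[11] = 7; i = -1
j=0: arr[0]=8 > 7 → no swap
j=1: arr[1]=5 ≤ 7 → i=0, swap arr[0],arr[1] → [5,8,8,7,7,7,8,9,7,8,7,7]
j=2: arr[2]=8 > 7 → no swap
j=3: arr[3]=7 ≤ 7 → i=1, swap arr[1],arr[3] → [5,7,8,8,7,7,8,9,7,8,7,7]
j=4: arr[4]=7 ≤ 7 → i=2, swap arr[2],arr[4] → [5,7,7,8,8,7,8,9,7,8,7,7]
j=5: arr[5]=7 ≤ 7 → i=3, swap arr[3],arr[5] → [5,7,7,7,8,8,8,9,7,8,7,7]
j=6: arr[6]=8 > 7 → no swap
j=7: arr[7]=9 > 7 → no swap
j=8: arr[8]=7 ≤ 7 → i=4, swap arr[4],arr[8] → [5,7,7,7,7,8,8,9,8,8,7,7]
j=9: arr[9]=8 > 7 → no swap
j=10: arr[10]=7 ≤ 7 → i=5, swap arr[5],arr[10] → [5,7,7,7,7,7,8,9,8,8,8,7]
final swap arr[6],arr[11] → [5,7,7,7,7,7,7,9,8,8,8,8]; return 6

[5,7,7,7,7,7,7,9,8,8,8,8]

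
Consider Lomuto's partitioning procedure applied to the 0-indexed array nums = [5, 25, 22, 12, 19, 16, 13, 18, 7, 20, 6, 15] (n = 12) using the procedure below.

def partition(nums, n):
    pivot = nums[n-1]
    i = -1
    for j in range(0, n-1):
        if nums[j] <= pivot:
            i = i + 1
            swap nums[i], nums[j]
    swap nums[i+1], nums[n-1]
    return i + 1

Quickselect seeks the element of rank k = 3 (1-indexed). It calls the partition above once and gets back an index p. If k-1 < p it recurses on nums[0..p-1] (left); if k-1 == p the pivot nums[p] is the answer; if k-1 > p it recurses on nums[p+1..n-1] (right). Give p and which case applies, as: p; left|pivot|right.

pivot = nums[11] = 15; i = -1
j=0: nums[0]=5 ≤ 15 → i=0, swap nums[0],nums[0] (no change) → [5, 25, 22, 12, 19, 16, 13, 18, 7, 20, 6, 15]
j=1: nums[1]=25 > 15 → no swap
j=2: nums[2]=22 > 15 → no swap
j=3: nums[3]=12 ≤ 15 → i=1, swap nums[1],nums[3] → [5, 12, 22, 25, 19, 16, 13, 18, 7, 20, 6, 15]
j=4: nums[4]=19 > 15 → no swap
j=5: nums[5]=16 > 15 → no swap
j=6: nums[6]=13 ≤ 15 → i=2, swap nums[2],nums[6] → [5, 12, 13, 25, 19, 16, 22, 18, 7, 20, 6, 15]
j=7: nums[7]=18 > 15 → no swap
j=8: nums[8]=7 ≤ 15 → i=3, swap nums[3],nums[8] → [5, 12, 13, 7, 19, 16, 22, 18, 25, 20, 6, 15]
j=9: nums[9]=20 > 15 → no swap
j=10: nums[10]=6 ≤ 15 → i=4, swap nums[4],nums[10] → [5, 12, 13, 7, 6, 16, 22, 18, 25, 20, 19, 15]
final swap nums[5],nums[11] → [5, 12, 13, 7, 6, 15, 22, 18, 25, 20, 19, 16]; return 5
p = 5; k-1 = 2 < 5 ⇒ left

5; left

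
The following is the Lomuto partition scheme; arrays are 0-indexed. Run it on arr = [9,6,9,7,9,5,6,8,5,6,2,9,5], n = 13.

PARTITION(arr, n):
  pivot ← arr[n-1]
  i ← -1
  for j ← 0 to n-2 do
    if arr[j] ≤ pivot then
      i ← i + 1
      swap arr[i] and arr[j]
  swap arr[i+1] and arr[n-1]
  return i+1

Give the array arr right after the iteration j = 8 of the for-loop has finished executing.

[5,5,9,7,9,9,6,8,6,6,2,9,5]

pivot = arr[12] = 5; i = -1
j=0: arr[0]=9 > 5 → no swap
j=1: arr[1]=6 > 5 → no swap
j=2: arr[2]=9 > 5 → no swap
j=3: arr[3]=7 > 5 → no swap
j=4: arr[4]=9 > 5 → no swap
j=5: arr[5]=5 ≤ 5 → i=0, swap arr[0],arr[5] → [5,6,9,7,9,9,6,8,5,6,2,9,5]
j=6: arr[6]=6 > 5 → no swap
j=7: arr[7]=8 > 5 → no swap
j=8: arr[8]=5 ≤ 5 → i=1, swap arr[1],arr[8] → [5,5,9,7,9,9,6,8,6,6,2,9,5]
(after j=8) arr = [5,5,9,7,9,9,6,8,6,6,2,9,5]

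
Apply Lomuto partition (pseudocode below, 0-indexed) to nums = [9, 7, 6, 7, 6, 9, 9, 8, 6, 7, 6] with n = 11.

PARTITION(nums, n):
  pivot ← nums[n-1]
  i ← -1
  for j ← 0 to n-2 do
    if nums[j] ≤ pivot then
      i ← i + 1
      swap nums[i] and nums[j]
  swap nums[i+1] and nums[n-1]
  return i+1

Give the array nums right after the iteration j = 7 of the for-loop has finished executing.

pivot=6, i=-1
j=0: 9>6, skip
j=1: 7>6, skip
j=2: 6≤6, i=0, swap(0,2) ⇒ [6, 7, 9, 7, 6, 9, 9, 8, 6, 7, 6]
j=3: 7>6, skip
j=4: 6≤6, i=1, swap(1,4) ⇒ [6, 6, 9, 7, 7, 9, 9, 8, 6, 7, 6]
j=5: 9>6, skip
j=6: 9>6, skip
j=7: 8>6, skip
(after j=7) nums = [6, 6, 9, 7, 7, 9, 9, 8, 6, 7, 6]

[6, 6, 9, 7, 7, 9, 9, 8, 6, 7, 6]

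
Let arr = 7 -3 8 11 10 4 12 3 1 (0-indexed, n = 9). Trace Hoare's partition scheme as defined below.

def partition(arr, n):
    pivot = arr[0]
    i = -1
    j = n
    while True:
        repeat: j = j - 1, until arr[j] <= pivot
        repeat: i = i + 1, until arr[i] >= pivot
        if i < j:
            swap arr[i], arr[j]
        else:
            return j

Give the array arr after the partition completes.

1 -3 3 4 10 11 12 8 7

pivot = arr[0] = 7; i = -1, j = 9
j→8 (arr[8]=1≤7), i→0 (arr[0]=7≥7); i<j, swap → 1 -3 8 11 10 4 12 3 7
j→7 (arr[7]=3≤7), i→2 (arr[2]=8≥7); i<j, swap → 1 -3 3 11 10 4 12 8 7
j→5 (arr[5]=4≤7), i→3 (arr[3]=11≥7); i<j, swap → 1 -3 3 4 10 11 12 8 7
j→3, i→4; i≥j, return j=3. arr = 1 -3 3 4 10 11 12 8 7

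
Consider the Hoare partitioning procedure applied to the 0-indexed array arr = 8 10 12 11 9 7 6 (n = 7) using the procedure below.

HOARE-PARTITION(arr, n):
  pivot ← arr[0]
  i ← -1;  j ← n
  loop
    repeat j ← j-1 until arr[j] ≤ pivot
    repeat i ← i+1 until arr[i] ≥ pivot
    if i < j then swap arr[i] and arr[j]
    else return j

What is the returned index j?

1

pivot = arr[0] = 8; i = -1, j = 7
j→6 (arr[6]=6≤8), i→0 (arr[0]=8≥8); i<j, swap → 6 10 12 11 9 7 8
j→5 (arr[5]=7≤8), i→1 (arr[1]=10≥8); i<j, swap → 6 7 12 11 9 10 8
j→1, i→2; i≥j, return j=1. arr = 6 7 12 11 9 10 8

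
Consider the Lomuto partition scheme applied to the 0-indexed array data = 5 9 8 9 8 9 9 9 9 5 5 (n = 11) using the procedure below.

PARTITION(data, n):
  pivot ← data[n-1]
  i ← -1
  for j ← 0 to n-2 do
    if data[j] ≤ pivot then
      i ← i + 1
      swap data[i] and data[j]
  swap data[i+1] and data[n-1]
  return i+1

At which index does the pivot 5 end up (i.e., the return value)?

pivot = data[10] = 5; i = -1
j=0: data[0]=5 ≤ 5 → i=0, swap data[0],data[0] (no change) → 5 9 8 9 8 9 9 9 9 5 5
j=1: data[1]=9 > 5 → no swap
j=2: data[2]=8 > 5 → no swap
j=3: data[3]=9 > 5 → no swap
j=4: data[4]=8 > 5 → no swap
j=5: data[5]=9 > 5 → no swap
j=6: data[6]=9 > 5 → no swap
j=7: data[7]=9 > 5 → no swap
j=8: data[8]=9 > 5 → no swap
j=9: data[9]=5 ≤ 5 → i=1, swap data[1],data[9] → 5 5 8 9 8 9 9 9 9 9 5
final swap data[2],data[10] → 5 5 5 9 8 9 9 9 9 9 8; return 2

2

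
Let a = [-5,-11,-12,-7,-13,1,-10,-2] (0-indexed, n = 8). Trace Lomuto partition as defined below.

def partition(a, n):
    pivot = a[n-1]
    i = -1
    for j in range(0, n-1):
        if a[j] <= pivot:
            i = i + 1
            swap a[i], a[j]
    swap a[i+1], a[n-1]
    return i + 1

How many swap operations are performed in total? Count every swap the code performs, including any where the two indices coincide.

7

pivot = a[7] = -2; i = -1
j=0: a[0]=-5 ≤ -2 → i=0, swap a[0],a[0] (no change) → [-5,-11,-12,-7,-13,1,-10,-2]
j=1: a[1]=-11 ≤ -2 → i=1, swap a[1],a[1] (no change) → [-5,-11,-12,-7,-13,1,-10,-2]
j=2: a[2]=-12 ≤ -2 → i=2, swap a[2],a[2] (no change) → [-5,-11,-12,-7,-13,1,-10,-2]
j=3: a[3]=-7 ≤ -2 → i=3, swap a[3],a[3] (no change) → [-5,-11,-12,-7,-13,1,-10,-2]
j=4: a[4]=-13 ≤ -2 → i=4, swap a[4],a[4] (no change) → [-5,-11,-12,-7,-13,1,-10,-2]
j=5: a[5]=1 > -2 → no swap
j=6: a[6]=-10 ≤ -2 → i=5, swap a[5],a[6] → [-5,-11,-12,-7,-13,-10,1,-2]
final swap a[6],a[7] → [-5,-11,-12,-7,-13,-10,-2,1]; return 6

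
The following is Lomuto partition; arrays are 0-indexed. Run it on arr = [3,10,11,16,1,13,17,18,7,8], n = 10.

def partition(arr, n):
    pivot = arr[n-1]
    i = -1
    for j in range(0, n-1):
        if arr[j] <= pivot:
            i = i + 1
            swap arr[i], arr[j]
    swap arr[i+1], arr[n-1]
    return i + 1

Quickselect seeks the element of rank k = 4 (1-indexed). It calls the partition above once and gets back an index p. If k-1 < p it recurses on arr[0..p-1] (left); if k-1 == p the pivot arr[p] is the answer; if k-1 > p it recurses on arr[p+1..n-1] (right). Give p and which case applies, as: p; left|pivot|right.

3; pivot

pivot = arr[9] = 8; i = -1
j=0: arr[0]=3 ≤ 8 → i=0, swap arr[0],arr[0] (no change) → [3,10,11,16,1,13,17,18,7,8]
j=1: arr[1]=10 > 8 → no swap
j=2: arr[2]=11 > 8 → no swap
j=3: arr[3]=16 > 8 → no swap
j=4: arr[4]=1 ≤ 8 → i=1, swap arr[1],arr[4] → [3,1,11,16,10,13,17,18,7,8]
j=5: arr[5]=13 > 8 → no swap
j=6: arr[6]=17 > 8 → no swap
j=7: arr[7]=18 > 8 → no swap
j=8: arr[8]=7 ≤ 8 → i=2, swap arr[2],arr[8] → [3,1,7,16,10,13,17,18,11,8]
final swap arr[3],arr[9] → [3,1,7,8,10,13,17,18,11,16]; return 3
p = 3; k-1 = 3 == 3 ⇒ pivot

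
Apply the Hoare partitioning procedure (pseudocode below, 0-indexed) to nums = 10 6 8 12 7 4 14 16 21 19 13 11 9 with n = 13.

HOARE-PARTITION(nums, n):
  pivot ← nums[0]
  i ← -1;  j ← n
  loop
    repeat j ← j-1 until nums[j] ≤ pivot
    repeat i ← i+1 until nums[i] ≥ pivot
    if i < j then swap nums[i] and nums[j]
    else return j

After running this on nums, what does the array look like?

pivot=10
j stops at 12 (9), i stops at 0 (10); swap ⇒ 9 6 8 12 7 4 14 16 21 19 13 11 10
j stops at 5 (4), i stops at 3 (12); swap ⇒ 9 6 8 4 7 12 14 16 21 19 13 11 10
j stops at 4, i stops at 5; i≥j ⇒ return 4. nums=9 6 8 4 7 12 14 16 21 19 13 11 10

9 6 8 4 7 12 14 16 21 19 13 11 10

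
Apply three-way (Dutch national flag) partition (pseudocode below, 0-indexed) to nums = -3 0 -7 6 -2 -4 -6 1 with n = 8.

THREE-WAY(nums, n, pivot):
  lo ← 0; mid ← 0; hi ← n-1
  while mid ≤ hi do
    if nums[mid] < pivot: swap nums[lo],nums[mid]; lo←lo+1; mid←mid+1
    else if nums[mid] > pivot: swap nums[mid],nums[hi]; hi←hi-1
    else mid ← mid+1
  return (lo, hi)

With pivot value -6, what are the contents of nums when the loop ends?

-7 -6 6 -2 -4 0 1 -3

lo=0 mid=0 hi=7
-3>-6: swap(0,7), hi=6 ⇒ 1 0 -7 6 -2 -4 -6 -3
1>-6: swap(0,6), hi=5 ⇒ -6 0 -7 6 -2 -4 1 -3
-6=-6: mid=1
0>-6: swap(1,5), hi=4 ⇒ -6 -4 -7 6 -2 0 1 -3
-4>-6: swap(1,4), hi=3 ⇒ -6 -2 -7 6 -4 0 1 -3
-2>-6: swap(1,3), hi=2 ⇒ -6 6 -7 -2 -4 0 1 -3
6>-6: swap(1,2), hi=1 ⇒ -6 -7 6 -2 -4 0 1 -3
-7<-6: swap(0,1), lo=1 mid=2 ⇒ -7 -6 6 -2 -4 0 1 -3
done. lo=1 hi=1; nums=-7 -6 6 -2 -4 0 1 -3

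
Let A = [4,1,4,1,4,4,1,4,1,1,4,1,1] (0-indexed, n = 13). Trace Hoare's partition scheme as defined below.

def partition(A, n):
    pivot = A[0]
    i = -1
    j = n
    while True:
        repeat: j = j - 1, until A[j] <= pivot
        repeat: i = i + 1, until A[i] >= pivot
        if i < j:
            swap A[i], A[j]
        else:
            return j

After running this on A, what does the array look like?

[1,1,1,1,4,1,1,1,4,4,4,4,4]

pivot = A[0] = 4; i = -1, j = 13
j→12 (A[12]=1≤4), i→0 (A[0]=4≥4); i<j, swap → [1,1,4,1,4,4,1,4,1,1,4,1,4]
j→11 (A[11]=1≤4), i→2 (A[2]=4≥4); i<j, swap → [1,1,1,1,4,4,1,4,1,1,4,4,4]
j→10 (A[10]=4≤4), i→4 (A[4]=4≥4); i<j, swap → [1,1,1,1,4,4,1,4,1,1,4,4,4]
j→9 (A[9]=1≤4), i→5 (A[5]=4≥4); i<j, swap → [1,1,1,1,4,1,1,4,1,4,4,4,4]
j→8 (A[8]=1≤4), i→7 (A[7]=4≥4); i<j, swap → [1,1,1,1,4,1,1,1,4,4,4,4,4]
j→7, i→8; i≥j, return j=7. A = [1,1,1,1,4,1,1,1,4,4,4,4,4]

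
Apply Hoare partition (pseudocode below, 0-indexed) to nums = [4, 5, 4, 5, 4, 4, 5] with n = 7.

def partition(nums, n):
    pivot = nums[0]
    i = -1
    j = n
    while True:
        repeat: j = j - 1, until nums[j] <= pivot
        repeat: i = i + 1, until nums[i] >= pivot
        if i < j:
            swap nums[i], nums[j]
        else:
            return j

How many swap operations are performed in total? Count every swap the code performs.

pivot = nums[0] = 4; i = -1, j = 7
j→5 (nums[5]=4≤4), i→0 (nums[0]=4≥4); i<j, swap → [4, 5, 4, 5, 4, 4, 5]
j→4 (nums[4]=4≤4), i→1 (nums[1]=5≥4); i<j, swap → [4, 4, 4, 5, 5, 4, 5]
j→2, i→2; i≥j, return j=2. nums = [4, 4, 4, 5, 5, 4, 5]

2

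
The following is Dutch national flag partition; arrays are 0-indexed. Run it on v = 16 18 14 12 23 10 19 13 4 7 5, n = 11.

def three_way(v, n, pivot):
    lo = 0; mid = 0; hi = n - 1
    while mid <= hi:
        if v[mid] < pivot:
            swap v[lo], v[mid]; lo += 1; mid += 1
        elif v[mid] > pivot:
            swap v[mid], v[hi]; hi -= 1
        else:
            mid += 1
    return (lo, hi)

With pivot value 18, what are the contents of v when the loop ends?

lo=0 mid=0 hi=10
16<18: swap(0,0), lo=1 mid=1 ⇒ 16 18 14 12 23 10 19 13 4 7 5
18=18: mid=2
14<18: swap(1,2), lo=2 mid=3 ⇒ 16 14 18 12 23 10 19 13 4 7 5
12<18: swap(2,3), lo=3 mid=4 ⇒ 16 14 12 18 23 10 19 13 4 7 5
23>18: swap(4,10), hi=9 ⇒ 16 14 12 18 5 10 19 13 4 7 23
5<18: swap(3,4), lo=4 mid=5 ⇒ 16 14 12 5 18 10 19 13 4 7 23
10<18: swap(4,5), lo=5 mid=6 ⇒ 16 14 12 5 10 18 19 13 4 7 23
19>18: swap(6,9), hi=8 ⇒ 16 14 12 5 10 18 7 13 4 19 23
7<18: swap(5,6), lo=6 mid=7 ⇒ 16 14 12 5 10 7 18 13 4 19 23
13<18: swap(6,7), lo=7 mid=8 ⇒ 16 14 12 5 10 7 13 18 4 19 23
4<18: swap(7,8), lo=8 mid=9 ⇒ 16 14 12 5 10 7 13 4 18 19 23
done. lo=8 hi=8; v=16 14 12 5 10 7 13 4 18 19 23

16 14 12 5 10 7 13 4 18 19 23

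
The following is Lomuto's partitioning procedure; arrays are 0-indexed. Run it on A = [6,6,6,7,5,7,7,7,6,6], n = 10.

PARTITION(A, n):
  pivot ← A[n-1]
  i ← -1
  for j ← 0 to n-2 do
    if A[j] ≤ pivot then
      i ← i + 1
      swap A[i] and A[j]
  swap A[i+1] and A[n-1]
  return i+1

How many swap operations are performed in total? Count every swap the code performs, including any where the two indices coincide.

pivot=6, i=-1
j=0: 6≤6, i=0, swap(0,0) ⇒ [6,6,6,7,5,7,7,7,6,6]
j=1: 6≤6, i=1, swap(1,1) ⇒ [6,6,6,7,5,7,7,7,6,6]
j=2: 6≤6, i=2, swap(2,2) ⇒ [6,6,6,7,5,7,7,7,6,6]
j=3: 7>6, skip
j=4: 5≤6, i=3, swap(3,4) ⇒ [6,6,6,5,7,7,7,7,6,6]
j=5: 7>6, skip
j=6: 7>6, skip
j=7: 7>6, skip
j=8: 6≤6, i=4, swap(4,8) ⇒ [6,6,6,5,6,7,7,7,7,6]
swap(5,9) ⇒ [6,6,6,5,6,6,7,7,7,7]; return 5

6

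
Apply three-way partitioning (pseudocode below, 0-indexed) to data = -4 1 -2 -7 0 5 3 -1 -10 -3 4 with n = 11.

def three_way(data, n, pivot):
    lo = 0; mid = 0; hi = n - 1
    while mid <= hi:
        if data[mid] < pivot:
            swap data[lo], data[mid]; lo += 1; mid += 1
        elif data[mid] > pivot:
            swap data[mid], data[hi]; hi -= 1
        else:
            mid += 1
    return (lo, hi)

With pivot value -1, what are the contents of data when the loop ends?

pivot = -1; lo=0, mid=0, hi=10
data[mid]=-4<-1: swap data[0],data[0]; lo=1,mid=1 → -4 1 -2 -7 0 5 3 -1 -10 -3 4
data[mid]=1>-1: swap data[1],data[10]; hi=9 → -4 4 -2 -7 0 5 3 -1 -10 -3 1
data[mid]=4>-1: swap data[1],data[9]; hi=8 → -4 -3 -2 -7 0 5 3 -1 -10 4 1
data[mid]=-3<-1: swap data[1],data[1]; lo=2,mid=2 → -4 -3 -2 -7 0 5 3 -1 -10 4 1
data[mid]=-2<-1: swap data[2],data[2]; lo=3,mid=3 → -4 -3 -2 -7 0 5 3 -1 -10 4 1
data[mid]=-7<-1: swap data[3],data[3]; lo=4,mid=4 → -4 -3 -2 -7 0 5 3 -1 -10 4 1
data[mid]=0>-1: swap data[4],data[8]; hi=7 → -4 -3 -2 -7 -10 5 3 -1 0 4 1
data[mid]=-10<-1: swap data[4],data[4]; lo=5,mid=5 → -4 -3 -2 -7 -10 5 3 -1 0 4 1
data[mid]=5>-1: swap data[5],data[7]; hi=6 → -4 -3 -2 -7 -10 -1 3 5 0 4 1
data[mid]=-1=-1: mid=6
data[mid]=3>-1: swap data[6],data[6]; hi=5 → -4 -3 -2 -7 -10 -1 3 5 0 4 1
end: lo=5, hi=5; data = -4 -3 -2 -7 -10 -1 3 5 0 4 1

-4 -3 -2 -7 -10 -1 3 5 0 4 1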